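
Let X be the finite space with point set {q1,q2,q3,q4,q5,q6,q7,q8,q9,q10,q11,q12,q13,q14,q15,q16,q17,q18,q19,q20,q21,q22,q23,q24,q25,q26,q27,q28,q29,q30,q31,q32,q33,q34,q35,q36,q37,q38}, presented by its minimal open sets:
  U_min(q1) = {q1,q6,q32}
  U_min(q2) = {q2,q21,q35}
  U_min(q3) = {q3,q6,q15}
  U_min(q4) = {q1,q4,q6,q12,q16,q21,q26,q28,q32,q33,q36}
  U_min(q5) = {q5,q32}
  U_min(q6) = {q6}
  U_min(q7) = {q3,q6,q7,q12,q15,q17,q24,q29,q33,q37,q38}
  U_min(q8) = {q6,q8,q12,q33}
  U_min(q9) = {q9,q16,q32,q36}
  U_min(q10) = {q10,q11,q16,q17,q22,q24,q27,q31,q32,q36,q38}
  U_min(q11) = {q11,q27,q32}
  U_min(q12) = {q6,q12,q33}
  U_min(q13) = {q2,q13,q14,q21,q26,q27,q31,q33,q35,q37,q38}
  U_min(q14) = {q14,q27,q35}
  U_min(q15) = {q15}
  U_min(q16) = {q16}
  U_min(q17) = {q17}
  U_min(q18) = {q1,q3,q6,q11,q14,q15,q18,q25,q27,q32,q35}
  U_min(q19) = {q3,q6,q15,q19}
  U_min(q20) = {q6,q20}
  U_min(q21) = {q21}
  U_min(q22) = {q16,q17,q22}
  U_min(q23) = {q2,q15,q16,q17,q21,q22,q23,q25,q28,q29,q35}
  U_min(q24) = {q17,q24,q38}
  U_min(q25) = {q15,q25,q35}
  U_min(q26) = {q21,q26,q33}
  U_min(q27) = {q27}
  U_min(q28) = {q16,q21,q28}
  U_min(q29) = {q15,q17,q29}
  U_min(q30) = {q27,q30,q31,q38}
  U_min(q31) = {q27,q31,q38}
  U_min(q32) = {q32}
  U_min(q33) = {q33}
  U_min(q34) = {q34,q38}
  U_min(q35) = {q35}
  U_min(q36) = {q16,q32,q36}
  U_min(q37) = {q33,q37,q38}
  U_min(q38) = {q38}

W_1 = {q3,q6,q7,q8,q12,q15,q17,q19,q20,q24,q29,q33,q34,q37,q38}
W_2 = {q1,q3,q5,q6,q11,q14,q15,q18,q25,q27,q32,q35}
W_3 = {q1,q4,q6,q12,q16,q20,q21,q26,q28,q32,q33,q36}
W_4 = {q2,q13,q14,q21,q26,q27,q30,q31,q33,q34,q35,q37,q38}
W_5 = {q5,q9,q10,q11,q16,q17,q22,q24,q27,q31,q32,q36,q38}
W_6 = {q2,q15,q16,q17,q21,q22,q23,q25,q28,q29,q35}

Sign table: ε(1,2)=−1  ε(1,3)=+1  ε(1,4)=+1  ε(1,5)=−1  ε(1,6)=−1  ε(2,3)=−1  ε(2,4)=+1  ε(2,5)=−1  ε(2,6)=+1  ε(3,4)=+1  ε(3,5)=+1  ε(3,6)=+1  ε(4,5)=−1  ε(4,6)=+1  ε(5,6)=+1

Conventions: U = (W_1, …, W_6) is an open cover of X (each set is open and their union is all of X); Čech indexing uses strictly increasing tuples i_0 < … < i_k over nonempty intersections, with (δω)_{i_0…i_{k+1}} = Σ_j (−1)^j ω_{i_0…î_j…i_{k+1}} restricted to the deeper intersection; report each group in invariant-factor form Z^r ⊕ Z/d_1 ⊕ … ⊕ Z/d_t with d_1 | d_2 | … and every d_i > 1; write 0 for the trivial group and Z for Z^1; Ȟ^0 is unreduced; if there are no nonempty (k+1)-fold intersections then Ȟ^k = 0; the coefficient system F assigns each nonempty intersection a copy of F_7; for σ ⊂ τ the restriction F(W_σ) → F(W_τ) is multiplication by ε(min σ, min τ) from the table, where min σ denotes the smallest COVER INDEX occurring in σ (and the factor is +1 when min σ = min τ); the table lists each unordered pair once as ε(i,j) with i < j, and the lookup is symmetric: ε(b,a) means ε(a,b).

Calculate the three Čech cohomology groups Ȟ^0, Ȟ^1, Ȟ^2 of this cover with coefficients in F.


Ȟ^0 ≅ 0, Ȟ^1 ≅ 0 and Ȟ^2 ≅ Z/7

nonempty intersections:
  W12={q3,q6,q15} W13={q6,q12,q20,q33} W14={q33,q34,q37,q38} W15={q17,q24,q38} W16={q15,q17,q29} W23={q1,q6,q32} W24={q14,q27,q35} W25={q5,q11,q27,q32} W26={q15,q25,q35} W34={q21,q26,q33} W35={q16,q32,q36} W36={q16,q21,q28} W45={q27,q31,q38} W46={q2,q21,q35} W56={q16,q17,q22}
  W123={q6} W126={q15} W134={q33} W145={q38} W156={q17} W235={q32} W245={q27} W246={q35} W346={q21} W356={q16}
C dims 6,15,10; δ0: rk_F7 6; δ1: rk_F7 9
Ȟ^0: (6−6)−0=0 ⇒ 0
Ȟ^1: (15−9)−6=0 ⇒ 0
Ȟ^2: (10−0)−9=1 ⇒ Z/7


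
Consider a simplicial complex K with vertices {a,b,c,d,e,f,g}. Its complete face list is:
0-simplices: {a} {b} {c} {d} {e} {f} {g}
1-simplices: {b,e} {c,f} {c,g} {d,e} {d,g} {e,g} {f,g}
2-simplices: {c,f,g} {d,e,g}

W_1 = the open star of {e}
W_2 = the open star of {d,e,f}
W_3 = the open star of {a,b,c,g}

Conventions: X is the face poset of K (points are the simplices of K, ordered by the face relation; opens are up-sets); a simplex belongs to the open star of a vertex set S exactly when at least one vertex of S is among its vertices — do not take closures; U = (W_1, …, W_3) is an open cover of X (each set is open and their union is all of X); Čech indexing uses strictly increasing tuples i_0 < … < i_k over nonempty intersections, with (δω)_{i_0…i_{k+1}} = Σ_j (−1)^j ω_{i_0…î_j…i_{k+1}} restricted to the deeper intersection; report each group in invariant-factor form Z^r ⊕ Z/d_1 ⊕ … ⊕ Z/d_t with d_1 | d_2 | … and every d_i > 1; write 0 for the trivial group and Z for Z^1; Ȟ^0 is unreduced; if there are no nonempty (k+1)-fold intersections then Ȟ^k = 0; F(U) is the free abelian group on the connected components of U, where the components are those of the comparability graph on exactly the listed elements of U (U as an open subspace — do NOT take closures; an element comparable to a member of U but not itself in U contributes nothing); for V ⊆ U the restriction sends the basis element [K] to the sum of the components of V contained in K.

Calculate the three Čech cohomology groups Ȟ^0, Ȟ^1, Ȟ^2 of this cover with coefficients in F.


cover nerve:
  W1={{e},{b,e},{d,e},{e,g},{d,e,g}} W2={{d},{e},{f},{b,e},{c,f},{d,e},{d,g},{e,g},{f,g},{c,f,g},{d,e,g}} W3={{a},{b},{c},{g},{b,e},{c,f},{c,g},{d,g},{e,g},{f,g},{c,f,g},{d,e,g}}
  W12={{e},{b,e},{d,e},{e,g},{d,e,g}} W13={{b,e},{e,g},{d,e,g}} W23={{b,e},{c,f},{d,g},{e,g},{f,g},{c,f,g},{d,e,g}}
  W123={{b,e},{e,g},{d,e,g}}
components per intersection:
  W1: {{e},{b,e},{d,e},{e,g},{d,e,g}}
  W2: {{d},{e},{b,e},{d,e},{d,g},{e,g},{d,e,g}} {{f},{c,f},{f,g},{c,f,g}}
  W3: {{a}} {{b},{b,e}} {{c},{g},{c,f},{c,g},{d,g},{e,g},{f,g},{c,f,g},{d,e,g}}
  W12: {{e},{b,e},{d,e},{e,g},{d,e,g}}
  W13: {{b,e}} {{e,g},{d,e,g}}
  W23: {{b,e}} {{c,f},{f,g},{c,f,g}} {{d,g},{e,g},{d,e,g}}
  W123: {{b,e}} {{e,g},{d,e,g}}
C dims 6,6,2; δ0: rk 4, SNF 1^4; δ1: rk 2, SNF 1^2
Ȟ^0: (6−4)−0=2 ⇒ Z^2
Ȟ^1: (6−2)−4=0 ⇒ 0
Ȟ^2: (2−0)−2=0 ⇒ 0

Ȟ^0(U;F) ≅ Z^2,  Ȟ^1(U;F) ≅ 0,  Ȟ^2(U;F) ≅ 0


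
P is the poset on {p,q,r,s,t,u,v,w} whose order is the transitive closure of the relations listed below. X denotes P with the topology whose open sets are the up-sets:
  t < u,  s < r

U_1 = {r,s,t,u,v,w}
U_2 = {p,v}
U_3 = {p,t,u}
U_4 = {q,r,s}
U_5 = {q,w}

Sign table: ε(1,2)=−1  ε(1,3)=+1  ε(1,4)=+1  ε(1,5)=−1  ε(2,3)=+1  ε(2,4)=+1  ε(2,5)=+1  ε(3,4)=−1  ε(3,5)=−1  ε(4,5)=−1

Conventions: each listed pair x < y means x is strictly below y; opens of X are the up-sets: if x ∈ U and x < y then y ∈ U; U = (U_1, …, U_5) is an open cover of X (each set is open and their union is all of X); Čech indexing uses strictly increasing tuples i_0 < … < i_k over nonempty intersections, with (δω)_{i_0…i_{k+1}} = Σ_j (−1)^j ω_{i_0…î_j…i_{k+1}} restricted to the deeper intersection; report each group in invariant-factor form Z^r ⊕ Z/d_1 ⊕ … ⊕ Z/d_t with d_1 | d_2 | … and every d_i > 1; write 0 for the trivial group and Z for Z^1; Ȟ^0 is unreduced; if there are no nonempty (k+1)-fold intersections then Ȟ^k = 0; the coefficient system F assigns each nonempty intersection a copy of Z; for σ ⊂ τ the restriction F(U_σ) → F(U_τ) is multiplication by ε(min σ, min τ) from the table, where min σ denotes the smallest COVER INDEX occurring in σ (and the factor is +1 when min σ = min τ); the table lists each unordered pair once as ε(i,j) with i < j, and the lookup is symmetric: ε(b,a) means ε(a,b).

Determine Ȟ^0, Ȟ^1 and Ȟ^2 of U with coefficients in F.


Ȟ^0(U;F) ≅ 0,  Ȟ^1(U;F) ≅ Z ⊕ Z/2,  Ȟ^2(U;F) ≅ 0

intersection data:
  U12={v} U13={t,u} U14={r,s} U15={w} U23={p} U45={q}
C dims 5,6; δ0: rk 5, SNF 1^4·2
Ȟ^0 = (5 − 5) − 0 = 0, so Ȟ^0 ≅ 0
Ȟ^1 = (6 − 0) − 5 = 1 plus torsion [2], so Ȟ^1 ≅ Z ⊕ Z/2
Ȟ^2 = (0 − 0) − 0 = 0, so Ȟ^2 ≅ 0


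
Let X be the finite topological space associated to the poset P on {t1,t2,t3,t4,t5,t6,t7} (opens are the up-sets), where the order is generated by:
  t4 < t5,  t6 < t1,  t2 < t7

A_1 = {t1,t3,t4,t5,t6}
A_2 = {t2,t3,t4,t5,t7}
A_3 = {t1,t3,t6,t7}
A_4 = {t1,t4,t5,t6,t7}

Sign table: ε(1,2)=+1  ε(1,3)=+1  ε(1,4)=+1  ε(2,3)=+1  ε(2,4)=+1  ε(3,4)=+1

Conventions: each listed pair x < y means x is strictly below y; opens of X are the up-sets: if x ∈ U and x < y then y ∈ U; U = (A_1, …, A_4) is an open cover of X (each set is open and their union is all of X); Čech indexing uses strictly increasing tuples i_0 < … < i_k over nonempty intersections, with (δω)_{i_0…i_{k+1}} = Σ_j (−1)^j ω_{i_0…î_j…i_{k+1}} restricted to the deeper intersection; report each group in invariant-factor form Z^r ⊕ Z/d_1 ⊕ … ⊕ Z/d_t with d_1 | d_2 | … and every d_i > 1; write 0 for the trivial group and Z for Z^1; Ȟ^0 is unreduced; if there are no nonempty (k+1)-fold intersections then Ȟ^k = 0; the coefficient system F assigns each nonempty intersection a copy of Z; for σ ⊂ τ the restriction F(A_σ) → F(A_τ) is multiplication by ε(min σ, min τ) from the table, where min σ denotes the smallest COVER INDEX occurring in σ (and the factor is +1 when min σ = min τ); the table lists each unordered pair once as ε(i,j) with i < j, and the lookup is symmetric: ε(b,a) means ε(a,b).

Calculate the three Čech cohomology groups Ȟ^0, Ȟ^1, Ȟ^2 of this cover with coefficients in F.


nonempty overlaps:
  A12={t3,t4,t5} A13={t1,t3,t6} A14={t1,t4,t5,t6} A23={t3,t7} A24={t4,t5,t7} A34={t1,t6,t7}
  A123={t3} A124={t4,t5} A134={t1,t6} A234={t7}
C dims 4,6,4; δ0: rk 3, SNF 1^3; δ1: rk 3, SNF 1^3
degree 0: 4−3−0 = 1 → Ȟ^0 ≅ Z
degree 1: 6−3−3 = 0 → Ȟ^1 ≅ 0
degree 2: 4−0−3 = 1 → Ȟ^2 ≅ Z

Ȟ^0(U;F) ≅ Z, Ȟ^1(U;F) ≅ 0, Ȟ^2(U;F) ≅ Z


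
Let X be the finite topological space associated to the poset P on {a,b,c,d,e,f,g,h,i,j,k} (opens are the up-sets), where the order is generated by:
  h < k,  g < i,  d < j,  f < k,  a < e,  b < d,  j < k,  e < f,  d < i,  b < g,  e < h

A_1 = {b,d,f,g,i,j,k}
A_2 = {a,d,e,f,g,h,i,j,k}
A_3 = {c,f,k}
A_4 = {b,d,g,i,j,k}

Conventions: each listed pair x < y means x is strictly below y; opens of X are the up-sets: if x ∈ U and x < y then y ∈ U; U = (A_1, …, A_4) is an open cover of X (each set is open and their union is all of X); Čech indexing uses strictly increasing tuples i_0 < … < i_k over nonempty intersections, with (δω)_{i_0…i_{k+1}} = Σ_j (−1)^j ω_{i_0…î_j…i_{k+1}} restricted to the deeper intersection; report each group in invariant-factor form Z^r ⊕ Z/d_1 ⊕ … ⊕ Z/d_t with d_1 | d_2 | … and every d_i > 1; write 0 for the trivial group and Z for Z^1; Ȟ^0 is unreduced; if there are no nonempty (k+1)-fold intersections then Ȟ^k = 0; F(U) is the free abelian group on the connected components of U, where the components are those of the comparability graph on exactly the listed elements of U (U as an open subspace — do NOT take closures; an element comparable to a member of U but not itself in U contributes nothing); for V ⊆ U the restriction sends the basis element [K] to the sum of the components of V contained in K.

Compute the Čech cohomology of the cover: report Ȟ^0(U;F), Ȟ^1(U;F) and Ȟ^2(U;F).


nerve simplices:
  A12={d,f,g,i,j,k} A13={f,k} A14={b,d,g,i,j,k} A23={f,k} A24={d,g,i,j,k} A34={k}
  A123={f,k} A124={d,g,i,j,k} A134={k} A234={k}
  A1234={k}
components per intersection:
  A1: {b,d,f,g,i,j,k}
  A2: {a,d,e,f,g,h,i,j,k}
  A3: {c} {f,k}
  A4: {b,d,g,i,j,k}
  A12: {d,f,g,i,j,k}
  A13: {f,k}
  A14: {b,d,g,i,j,k}
  A23: {f,k}
  A24: {d,g,i,j,k}
  A34: {k}
  A123: {f,k}
  A124: {d,g,i,j,k}
  A134: {k}
  A234: {k}
  A1234: {k}
C dims 5,6,4,1; δ0: rk 3, SNF 1^3; δ1: rk 3, SNF 1^3; δ2: rk 1, SNF 1^1
degree 0: 5−3−0 = 2 → Ȟ^0 ≅ Z^2
degree 1: 6−3−3 = 0 → Ȟ^1 ≅ 0
degree 2: 4−1−3 = 0 → Ȟ^2 ≅ 0

Ȟ^0 = Z^2, Ȟ^1 = 0 and Ȟ^2 = 0


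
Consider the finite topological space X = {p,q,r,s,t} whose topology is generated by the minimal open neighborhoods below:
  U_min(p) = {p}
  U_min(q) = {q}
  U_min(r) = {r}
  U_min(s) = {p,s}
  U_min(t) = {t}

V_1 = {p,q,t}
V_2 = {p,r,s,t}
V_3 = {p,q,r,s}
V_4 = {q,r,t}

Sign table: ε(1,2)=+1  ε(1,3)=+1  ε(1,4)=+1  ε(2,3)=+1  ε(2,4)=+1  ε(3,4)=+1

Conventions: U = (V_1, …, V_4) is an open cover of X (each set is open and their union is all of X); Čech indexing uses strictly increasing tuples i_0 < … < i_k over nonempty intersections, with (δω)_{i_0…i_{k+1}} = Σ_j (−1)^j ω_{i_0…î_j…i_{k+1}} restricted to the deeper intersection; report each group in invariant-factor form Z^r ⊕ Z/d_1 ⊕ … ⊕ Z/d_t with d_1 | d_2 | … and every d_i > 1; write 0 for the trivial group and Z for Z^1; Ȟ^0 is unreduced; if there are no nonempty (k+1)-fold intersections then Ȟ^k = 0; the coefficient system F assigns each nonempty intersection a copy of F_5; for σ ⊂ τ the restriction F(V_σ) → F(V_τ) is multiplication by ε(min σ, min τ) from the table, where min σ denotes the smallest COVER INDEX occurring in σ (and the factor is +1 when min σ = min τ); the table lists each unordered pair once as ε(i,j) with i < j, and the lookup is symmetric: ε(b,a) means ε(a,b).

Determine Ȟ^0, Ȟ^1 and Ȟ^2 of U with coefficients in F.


nonempty intersections:
  V12={p,t} V13={p,q} V14={q,t} V23={p,r,s} V24={r,t} V34={q,r}
  V123={p} V124={t} V134={q} V234={r}
C dims 4,6,4; δ0: rk_F5 3; δ1: rk_F5 3
Ȟ^0: (4−3)−0=1 ⇒ Z/5
Ȟ^1: (6−3)−3=0 ⇒ 0
Ȟ^2: (4−0)−3=1 ⇒ Z/5

Ȟ^0 ≅ Z/5,  Ȟ^1 ≅ 0,  Ȟ^2 ≅ Z/5


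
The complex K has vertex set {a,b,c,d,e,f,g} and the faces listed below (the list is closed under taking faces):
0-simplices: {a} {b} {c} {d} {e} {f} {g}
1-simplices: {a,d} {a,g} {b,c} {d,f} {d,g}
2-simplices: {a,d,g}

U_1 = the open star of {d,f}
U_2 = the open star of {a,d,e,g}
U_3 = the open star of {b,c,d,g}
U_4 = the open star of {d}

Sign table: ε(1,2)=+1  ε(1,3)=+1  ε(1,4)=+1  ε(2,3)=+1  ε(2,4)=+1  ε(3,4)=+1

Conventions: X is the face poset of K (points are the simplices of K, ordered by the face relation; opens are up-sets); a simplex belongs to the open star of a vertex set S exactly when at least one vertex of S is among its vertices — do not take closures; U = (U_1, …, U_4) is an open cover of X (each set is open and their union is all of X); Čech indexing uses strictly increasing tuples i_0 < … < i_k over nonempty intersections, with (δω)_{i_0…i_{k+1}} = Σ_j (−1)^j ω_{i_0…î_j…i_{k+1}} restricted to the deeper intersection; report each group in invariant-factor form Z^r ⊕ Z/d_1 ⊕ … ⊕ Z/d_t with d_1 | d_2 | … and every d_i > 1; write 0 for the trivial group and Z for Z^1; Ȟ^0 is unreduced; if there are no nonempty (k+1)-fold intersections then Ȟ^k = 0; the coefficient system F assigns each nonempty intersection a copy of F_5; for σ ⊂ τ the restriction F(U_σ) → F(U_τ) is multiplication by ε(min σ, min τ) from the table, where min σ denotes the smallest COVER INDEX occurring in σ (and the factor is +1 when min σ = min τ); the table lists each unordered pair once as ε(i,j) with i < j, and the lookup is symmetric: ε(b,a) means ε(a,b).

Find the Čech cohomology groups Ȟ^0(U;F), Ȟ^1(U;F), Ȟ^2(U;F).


Ȟ^0 ≅ Z/5; Ȟ^1 ≅ 0; Ȟ^2 ≅ 0

nerve simplices:
  U1={{d},{f},{a,d},{d,f},{d,g},{a,d,g}} U2={{a},{d},{e},{g},{a,d},{a,g},{d,f},{d,g},{a,d,g}} U3={{b},{c},{d},{g},{a,d},{a,g},{b,c},{d,f},{d,g},{a,d,g}} U4={{d},{a,d},{d,f},{d,g},{a,d,g}}
  U12={{d},{a,d},{d,f},{d,g},{a,d,g}} U13={{d},{a,d},{d,f},{d,g},{a,d,g}} U14={{d},{a,d},{d,f},{d,g},{a,d,g}} U23={{d},{g},{a,d},{a,g},{d,f},{d,g},{a,d,g}} U24={{d},{a,d},{d,f},{d,g},{a,d,g}} U34={{d},{a,d},{d,f},{d,g},{a,d,g}}
  U123={{d},{a,d},{d,f},{d,g},{a,d,g}} U124={{d},{a,d},{d,f},{d,g},{a,d,g}} U134={{d},{a,d},{d,f},{d,g},{a,d,g}} U234={{d},{a,d},{d,f},{d,g},{a,d,g}}
  U1234={{d},{a,d},{d,f},{d,g},{a,d,g}}
C dims 4,6,4,1; δ0: rk_F5 3; δ1: rk_F5 3; δ2: rk_F5 1
degree 0: 4−3−0 = 1 → Ȟ^0 ≅ Z/5
degree 1: 6−3−3 = 0 → Ȟ^1 ≅ 0
degree 2: 4−1−3 = 0 → Ȟ^2 ≅ 0


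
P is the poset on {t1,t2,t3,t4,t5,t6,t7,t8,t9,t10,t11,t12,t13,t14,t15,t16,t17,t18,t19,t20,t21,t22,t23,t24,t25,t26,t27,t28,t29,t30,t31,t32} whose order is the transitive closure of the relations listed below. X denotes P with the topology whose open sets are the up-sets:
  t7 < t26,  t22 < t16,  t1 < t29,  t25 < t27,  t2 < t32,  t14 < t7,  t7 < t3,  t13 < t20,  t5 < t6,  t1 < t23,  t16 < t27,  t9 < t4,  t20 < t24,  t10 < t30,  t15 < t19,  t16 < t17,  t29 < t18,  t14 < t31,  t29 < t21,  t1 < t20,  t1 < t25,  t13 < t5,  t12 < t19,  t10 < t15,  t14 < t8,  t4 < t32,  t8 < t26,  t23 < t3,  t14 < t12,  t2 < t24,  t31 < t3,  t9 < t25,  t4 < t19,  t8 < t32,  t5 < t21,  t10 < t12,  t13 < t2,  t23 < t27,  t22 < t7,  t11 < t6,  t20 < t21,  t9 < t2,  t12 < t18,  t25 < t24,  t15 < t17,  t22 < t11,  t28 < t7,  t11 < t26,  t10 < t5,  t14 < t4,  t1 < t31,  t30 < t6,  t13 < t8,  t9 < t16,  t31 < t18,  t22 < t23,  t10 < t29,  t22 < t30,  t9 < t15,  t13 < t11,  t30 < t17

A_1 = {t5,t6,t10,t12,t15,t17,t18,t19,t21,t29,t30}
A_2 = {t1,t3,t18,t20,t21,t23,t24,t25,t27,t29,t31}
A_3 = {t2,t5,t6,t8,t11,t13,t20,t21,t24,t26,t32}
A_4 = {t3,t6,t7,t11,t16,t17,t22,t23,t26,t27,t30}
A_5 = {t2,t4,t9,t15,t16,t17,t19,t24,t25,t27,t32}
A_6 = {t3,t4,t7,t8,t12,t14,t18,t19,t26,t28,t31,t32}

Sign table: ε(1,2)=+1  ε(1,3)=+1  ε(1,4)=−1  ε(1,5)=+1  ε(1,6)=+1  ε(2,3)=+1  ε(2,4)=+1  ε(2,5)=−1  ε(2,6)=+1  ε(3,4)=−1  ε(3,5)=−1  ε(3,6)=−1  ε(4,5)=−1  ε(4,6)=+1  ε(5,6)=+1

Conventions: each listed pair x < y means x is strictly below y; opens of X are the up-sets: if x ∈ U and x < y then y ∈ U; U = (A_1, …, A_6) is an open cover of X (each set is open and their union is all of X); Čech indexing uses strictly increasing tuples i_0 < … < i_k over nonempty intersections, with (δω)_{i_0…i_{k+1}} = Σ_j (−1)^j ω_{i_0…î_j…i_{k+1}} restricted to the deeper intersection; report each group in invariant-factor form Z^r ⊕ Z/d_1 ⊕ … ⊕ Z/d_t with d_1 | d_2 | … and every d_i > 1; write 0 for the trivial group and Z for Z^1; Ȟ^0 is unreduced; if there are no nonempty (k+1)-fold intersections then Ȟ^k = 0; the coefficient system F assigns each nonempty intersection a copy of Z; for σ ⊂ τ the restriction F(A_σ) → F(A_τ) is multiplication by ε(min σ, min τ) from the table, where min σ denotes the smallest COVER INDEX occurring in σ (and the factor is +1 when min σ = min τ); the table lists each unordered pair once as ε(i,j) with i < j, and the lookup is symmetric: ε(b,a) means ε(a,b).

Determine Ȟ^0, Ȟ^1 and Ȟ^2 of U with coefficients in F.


Ȟ^0 ≅ 0; Ȟ^1 ≅ Z/2; Ȟ^2 ≅ Z

nonempty intersections:
  A12={t18,t21,t29} A13={t5,t6,t21} A14={t6,t17,t30} A15={t15,t17,t19} A16={t12,t18,t19} A23={t20,t21,t24} A24={t3,t23,t27} A25={t24,t25,t27} A26={t3,t18,t31} A34={t6,t11,t26} A35={t2,t24,t32} A36={t8,t26,t32} A45={t16,t17,t27} A46={t3,t7,t26} A56={t4,t19,t32}
  A123={t21} A126={t18} A134={t6} A145={t17} A156={t19} A235={t24} A245={t27} A246={t3} A346={t26} A356={t32}
C dims 6,15,10; δ0: rk 6, SNF 1^5·2; δ1: rk 9, SNF 1^9
Ȟ^0: (6−6)−0=0 ⇒ 0
Ȟ^1: (15−9)−6=0 plus torsion [2] ⇒ Z/2
Ȟ^2: (10−0)−9=1 ⇒ Z


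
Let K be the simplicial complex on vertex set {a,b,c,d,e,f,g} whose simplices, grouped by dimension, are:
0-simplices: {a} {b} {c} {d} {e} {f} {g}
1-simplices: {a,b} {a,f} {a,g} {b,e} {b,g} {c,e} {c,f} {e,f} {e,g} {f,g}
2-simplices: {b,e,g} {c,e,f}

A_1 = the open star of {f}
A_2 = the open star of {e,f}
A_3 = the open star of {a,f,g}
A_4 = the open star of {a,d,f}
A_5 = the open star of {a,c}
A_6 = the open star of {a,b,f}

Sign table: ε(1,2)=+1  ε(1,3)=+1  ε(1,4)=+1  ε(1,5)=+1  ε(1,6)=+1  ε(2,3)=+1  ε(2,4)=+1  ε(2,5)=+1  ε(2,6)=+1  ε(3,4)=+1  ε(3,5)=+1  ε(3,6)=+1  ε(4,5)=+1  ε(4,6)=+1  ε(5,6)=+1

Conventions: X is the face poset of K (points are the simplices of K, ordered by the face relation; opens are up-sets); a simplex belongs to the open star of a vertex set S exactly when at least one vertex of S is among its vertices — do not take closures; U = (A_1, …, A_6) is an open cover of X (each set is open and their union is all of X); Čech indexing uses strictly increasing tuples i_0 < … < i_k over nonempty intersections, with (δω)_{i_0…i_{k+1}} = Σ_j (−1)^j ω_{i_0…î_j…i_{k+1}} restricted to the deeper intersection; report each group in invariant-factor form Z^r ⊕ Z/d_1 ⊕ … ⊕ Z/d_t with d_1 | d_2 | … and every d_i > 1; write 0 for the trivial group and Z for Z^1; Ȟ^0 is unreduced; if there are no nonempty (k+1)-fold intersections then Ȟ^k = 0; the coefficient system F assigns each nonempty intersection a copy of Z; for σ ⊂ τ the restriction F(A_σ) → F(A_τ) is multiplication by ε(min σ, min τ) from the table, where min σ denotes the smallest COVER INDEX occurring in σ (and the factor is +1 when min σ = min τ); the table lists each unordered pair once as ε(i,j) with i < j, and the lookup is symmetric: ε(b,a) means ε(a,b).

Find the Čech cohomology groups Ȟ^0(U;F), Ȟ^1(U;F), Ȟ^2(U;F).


cover nerve:
  A1={{f},{a,f},{c,f},{e,f},{f,g},{c,e,f}} A2={{e},{f},{a,f},{b,e},{c,e},{c,f},{e,f},{e,g},{f,g},{b,e,g},{c,e,f}} A3={{a},{f},{g},{a,b},{a,f},{a,g},{b,g},{c,f},{e,f},{e,g},{f,g},{b,e,g},{c,e,f}} A4={{a},{d},{f},{a,b},{a,f},{a,g},{c,f},{e,f},{f,g},{c,e,f}} A5={{a},{c},{a,b},{a,f},{a,g},{c,e},{c,f},{c,e,f}} A6={{a},{b},{f},{a,b},{a,f},{a,g},{b,e},{b,g},{c,f},{e,f},{f,g},{b,e,g},{c,e,f}}
  A12={{f},{a,f},{c,f},{e,f},{f,g},{c,e,f}} A13={{f},{a,f},{c,f},{e,f},{f,g},{c,e,f}} A14={{f},{a,f},{c,f},{e,f},{f,g},{c,e,f}} A15={{a,f},{c,f},{c,e,f}} A16={{f},{a,f},{c,f},{e,f},{f,g},{c,e,f}} A23={{f},{a,f},{c,f},{e,f},{e,g},{f,g},{b,e,g},{c,e,f}} A24={{f},{a,f},{c,f},{e,f},{f,g},{c,e,f}} A25={{a,f},{c,e},{c,f},{c,e,f}} A26={{f},{a,f},{b,e},{c,f},{e,f},{f,g},{b,e,g},{c,e,f}} A34={{a},{f},{a,b},{a,f},{a,g},{c,f},{e,f},{f,g},{c,e,f}} A35={{a},{a,b},{a,f},{a,g},{c,f},{c,e,f}} A36={{a},{f},{a,b},{a,f},{a,g},{b,g},{c,f},{e,f},{f,g},{b,e,g},{c,e,f}} A45={{a},{a,b},{a,f},{a,g},{c,f},{c,e,f}} A46={{a},{f},{a,b},{a,f},{a,g},{c,f},{e,f},{f,g},{c,e,f}} A56={{a},{a,b},{a,f},{a,g},{c,f},{c,e,f}}
  A123={{f},{a,f},{c,f},{e,f},{f,g},{c,e,f}} A124={{f},{a,f},{c,f},{e,f},{f,g},{c,e,f}} A125={{a,f},{c,f},{c,e,f}} A126={{f},{a,f},{c,f},{e,f},{f,g},{c,e,f}} A134={{f},{a,f},{c,f},{e,f},{f,g},{c,e,f}} A135={{a,f},{c,f},{c,e,f}} A136={{f},{a,f},{c,f},{e,f},{f,g},{c,e,f}} A145={{a,f},{c,f},{c,e,f}} A146={{f},{a,f},{c,f},{e,f},{f,g},{c,e,f}} A156={{a,f},{c,f},{c,e,f}} A234={{f},{a,f},{c,f},{e,f},{f,g},{c,e,f}} A235={{a,f},{c,f},{c,e,f}} A236={{f},{a,f},{c,f},{e,f},{f,g},{b,e,g},{c,e,f}} A245={{a,f},{c,f},{c,e,f}} A246={{f},{a,f},{c,f},{e,f},{f,g},{c,e,f}} A256={{a,f},{c,f},{c,e,f}} A345={{a},{a,b},{a,f},{a,g},{c,f},{c,e,f}} A346={{a},{f},{a,b},{a,f},{a,g},{c,f},{e,f},{f,g},{c,e,f}} A356={{a},{a,b},{a,f},{a,g},{c,f},{c,e,f}} A456={{a},{a,b},{a,f},{a,g},{c,f},{c,e,f}}
  A1234={{f},{a,f},{c,f},{e,f},{f,g},{c,e,f}} A1235={{a,f},{c,f},{c,e,f}} A1236={{f},{a,f},{c,f},{e,f},{f,g},{c,e,f}} A1245={{a,f},{c,f},{c,e,f}} A1246={{f},{a,f},{c,f},{e,f},{f,g},{c,e,f}} A1256={{a,f},{c,f},{c,e,f}} A1345={{a,f},{c,f},{c,e,f}} A1346={{f},{a,f},{c,f},{e,f},{f,g},{c,e,f}} A1356={{a,f},{c,f},{c,e,f}} A1456={{a,f},{c,f},{c,e,f}} A2345={{a,f},{c,f},{c,e,f}} A2346={{f},{a,f},{c,f},{e,f},{f,g},{c,e,f}} A2356={{a,f},{c,f},{c,e,f}} A2456={{a,f},{c,f},{c,e,f}} A3456={{a},{a,b},{a,f},{a,g},{c,f},{c,e,f}}
  A12345={{a,f},{c,f},{c,e,f}} A12346={{f},{a,f},{c,f},{e,f},{f,g},{c,e,f}} A12356={{a,f},{c,f},{c,e,f}} A12456={{a,f},{c,f},{c,e,f}} A13456={{a,f},{c,f},{c,e,f}} A23456={{a,f},{c,f},{c,e,f}}
  A123456={{a,f},{c,f},{c,e,f}}
C dims 6,15,20,15; δ0: rk 5, SNF 1^5; δ1: rk 10, SNF 1^10; δ2: rk 10, SNF 1^10
Ȟ^0: (6−5)−0=1 ⇒ Z
Ȟ^1: (15−10)−5=0 ⇒ 0
Ȟ^2: (20−10)−10=0 ⇒ 0

Ȟ^0(U;F) ≅ Z, Ȟ^1(U;F) ≅ 0, Ȟ^2(U;F) ≅ 0


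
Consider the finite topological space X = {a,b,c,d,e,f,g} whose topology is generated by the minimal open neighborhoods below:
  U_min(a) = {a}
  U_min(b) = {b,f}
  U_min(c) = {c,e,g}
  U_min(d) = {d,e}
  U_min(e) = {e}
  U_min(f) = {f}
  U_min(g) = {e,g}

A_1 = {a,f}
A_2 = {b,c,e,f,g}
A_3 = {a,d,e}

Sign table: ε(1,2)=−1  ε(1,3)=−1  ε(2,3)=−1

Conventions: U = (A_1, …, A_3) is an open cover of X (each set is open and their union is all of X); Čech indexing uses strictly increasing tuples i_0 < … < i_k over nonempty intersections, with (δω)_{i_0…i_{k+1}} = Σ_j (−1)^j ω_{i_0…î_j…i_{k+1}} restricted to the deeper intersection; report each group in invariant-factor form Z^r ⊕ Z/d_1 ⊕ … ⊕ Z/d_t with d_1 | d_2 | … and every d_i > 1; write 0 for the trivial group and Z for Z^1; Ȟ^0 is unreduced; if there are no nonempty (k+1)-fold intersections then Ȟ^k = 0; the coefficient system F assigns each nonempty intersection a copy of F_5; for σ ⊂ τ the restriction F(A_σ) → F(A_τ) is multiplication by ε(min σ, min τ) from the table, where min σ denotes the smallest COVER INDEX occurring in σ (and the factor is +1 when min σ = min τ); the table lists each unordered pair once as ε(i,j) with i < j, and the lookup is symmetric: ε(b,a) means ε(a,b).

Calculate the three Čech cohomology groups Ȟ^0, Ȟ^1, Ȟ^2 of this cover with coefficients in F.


Ȟ^0(U;F) ≅ 0, Ȟ^1(U;F) ≅ 0, Ȟ^2(U;F) ≅ 0

intersection data:
  A12={f} A13={a} A23={e}
C dims 3,3; δ0: rk_F5 3
Ȟ^0 = (3 − 3) − 0 = 0, so Ȟ^0 ≅ 0
Ȟ^1 = (3 − 0) − 3 = 0, so Ȟ^1 ≅ 0
Ȟ^2 = (0 − 0) − 0 = 0, so Ȟ^2 ≅ 0


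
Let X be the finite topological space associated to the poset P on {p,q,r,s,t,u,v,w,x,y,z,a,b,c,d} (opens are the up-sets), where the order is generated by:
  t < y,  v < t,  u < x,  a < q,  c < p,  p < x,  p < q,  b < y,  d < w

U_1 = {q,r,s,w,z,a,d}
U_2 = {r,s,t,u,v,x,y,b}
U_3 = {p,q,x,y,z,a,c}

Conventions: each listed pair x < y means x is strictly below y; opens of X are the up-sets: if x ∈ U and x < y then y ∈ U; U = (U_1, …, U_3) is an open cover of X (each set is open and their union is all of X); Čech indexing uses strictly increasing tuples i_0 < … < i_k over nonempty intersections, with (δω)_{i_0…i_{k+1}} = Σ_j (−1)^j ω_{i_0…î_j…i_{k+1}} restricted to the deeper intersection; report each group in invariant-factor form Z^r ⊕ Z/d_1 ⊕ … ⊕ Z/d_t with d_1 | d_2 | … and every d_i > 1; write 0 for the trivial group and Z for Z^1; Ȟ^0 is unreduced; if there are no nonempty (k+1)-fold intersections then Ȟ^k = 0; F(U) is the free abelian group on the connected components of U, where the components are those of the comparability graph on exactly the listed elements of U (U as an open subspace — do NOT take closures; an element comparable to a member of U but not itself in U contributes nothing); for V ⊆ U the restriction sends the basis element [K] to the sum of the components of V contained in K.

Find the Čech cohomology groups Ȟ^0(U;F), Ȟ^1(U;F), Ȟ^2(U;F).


Ȟ^0 ≅ Z^6,  Ȟ^1 ≅ 0,  Ȟ^2 ≅ 0

nonempty intersections:
  U12={r,s} U13={q,z,a} U23={x,y}
components per intersection:
  U1: {q,a} {r} {s} {w,d} {z}
  U2: {r} {s} {t,v,y,b} {u,x}
  U3: {p,q,x,a,c} {y} {z}
  U12: {r} {s}
  U13: {q,a} {z}
  U23: {x} {y}
C dims 12,6; δ0: rk 6, SNF 1^6
Ȟ^0: (12−6)−0=6 ⇒ Z^6
Ȟ^1: (6−0)−6=0 ⇒ 0
Ȟ^2: (0−0)−0=0 ⇒ 0


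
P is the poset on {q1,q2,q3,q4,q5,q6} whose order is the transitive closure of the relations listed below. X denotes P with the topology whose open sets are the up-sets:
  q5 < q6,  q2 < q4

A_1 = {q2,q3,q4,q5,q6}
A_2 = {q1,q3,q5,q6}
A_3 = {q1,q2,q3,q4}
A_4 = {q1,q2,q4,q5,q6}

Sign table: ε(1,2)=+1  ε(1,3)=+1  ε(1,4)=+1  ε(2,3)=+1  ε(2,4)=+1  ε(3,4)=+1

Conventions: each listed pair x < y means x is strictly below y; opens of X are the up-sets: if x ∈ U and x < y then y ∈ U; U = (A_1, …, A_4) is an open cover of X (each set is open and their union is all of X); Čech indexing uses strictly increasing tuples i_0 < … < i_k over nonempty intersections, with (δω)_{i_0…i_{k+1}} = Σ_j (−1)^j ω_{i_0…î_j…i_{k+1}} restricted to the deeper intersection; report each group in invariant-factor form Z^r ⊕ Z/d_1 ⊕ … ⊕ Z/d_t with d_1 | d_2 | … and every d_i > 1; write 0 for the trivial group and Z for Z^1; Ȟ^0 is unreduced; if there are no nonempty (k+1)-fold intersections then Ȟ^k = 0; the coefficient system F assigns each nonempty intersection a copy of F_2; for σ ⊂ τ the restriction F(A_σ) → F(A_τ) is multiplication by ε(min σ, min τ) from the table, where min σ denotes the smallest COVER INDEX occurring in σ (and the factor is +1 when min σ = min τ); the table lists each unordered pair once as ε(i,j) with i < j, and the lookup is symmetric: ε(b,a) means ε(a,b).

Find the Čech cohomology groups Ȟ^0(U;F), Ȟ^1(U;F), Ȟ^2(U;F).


Ȟ^0 ≅ Z/2, Ȟ^1 ≅ 0, Ȟ^2 ≅ Z/2

nerve simplices:
  A12={q3,q5,q6} A13={q2,q3,q4} A14={q2,q4,q5,q6} A23={q1,q3} A24={q1,q5,q6} A34={q1,q2,q4}
  A123={q3} A124={q5,q6} A134={q2,q4} A234={q1}
C dims 4,6,4; δ0: rk_F2 3; δ1: rk_F2 3
degree 0: 4−3−0 = 1 → Ȟ^0 ≅ Z/2
degree 1: 6−3−3 = 0 → Ȟ^1 ≅ 0
degree 2: 4−0−3 = 1 → Ȟ^2 ≅ Z/2


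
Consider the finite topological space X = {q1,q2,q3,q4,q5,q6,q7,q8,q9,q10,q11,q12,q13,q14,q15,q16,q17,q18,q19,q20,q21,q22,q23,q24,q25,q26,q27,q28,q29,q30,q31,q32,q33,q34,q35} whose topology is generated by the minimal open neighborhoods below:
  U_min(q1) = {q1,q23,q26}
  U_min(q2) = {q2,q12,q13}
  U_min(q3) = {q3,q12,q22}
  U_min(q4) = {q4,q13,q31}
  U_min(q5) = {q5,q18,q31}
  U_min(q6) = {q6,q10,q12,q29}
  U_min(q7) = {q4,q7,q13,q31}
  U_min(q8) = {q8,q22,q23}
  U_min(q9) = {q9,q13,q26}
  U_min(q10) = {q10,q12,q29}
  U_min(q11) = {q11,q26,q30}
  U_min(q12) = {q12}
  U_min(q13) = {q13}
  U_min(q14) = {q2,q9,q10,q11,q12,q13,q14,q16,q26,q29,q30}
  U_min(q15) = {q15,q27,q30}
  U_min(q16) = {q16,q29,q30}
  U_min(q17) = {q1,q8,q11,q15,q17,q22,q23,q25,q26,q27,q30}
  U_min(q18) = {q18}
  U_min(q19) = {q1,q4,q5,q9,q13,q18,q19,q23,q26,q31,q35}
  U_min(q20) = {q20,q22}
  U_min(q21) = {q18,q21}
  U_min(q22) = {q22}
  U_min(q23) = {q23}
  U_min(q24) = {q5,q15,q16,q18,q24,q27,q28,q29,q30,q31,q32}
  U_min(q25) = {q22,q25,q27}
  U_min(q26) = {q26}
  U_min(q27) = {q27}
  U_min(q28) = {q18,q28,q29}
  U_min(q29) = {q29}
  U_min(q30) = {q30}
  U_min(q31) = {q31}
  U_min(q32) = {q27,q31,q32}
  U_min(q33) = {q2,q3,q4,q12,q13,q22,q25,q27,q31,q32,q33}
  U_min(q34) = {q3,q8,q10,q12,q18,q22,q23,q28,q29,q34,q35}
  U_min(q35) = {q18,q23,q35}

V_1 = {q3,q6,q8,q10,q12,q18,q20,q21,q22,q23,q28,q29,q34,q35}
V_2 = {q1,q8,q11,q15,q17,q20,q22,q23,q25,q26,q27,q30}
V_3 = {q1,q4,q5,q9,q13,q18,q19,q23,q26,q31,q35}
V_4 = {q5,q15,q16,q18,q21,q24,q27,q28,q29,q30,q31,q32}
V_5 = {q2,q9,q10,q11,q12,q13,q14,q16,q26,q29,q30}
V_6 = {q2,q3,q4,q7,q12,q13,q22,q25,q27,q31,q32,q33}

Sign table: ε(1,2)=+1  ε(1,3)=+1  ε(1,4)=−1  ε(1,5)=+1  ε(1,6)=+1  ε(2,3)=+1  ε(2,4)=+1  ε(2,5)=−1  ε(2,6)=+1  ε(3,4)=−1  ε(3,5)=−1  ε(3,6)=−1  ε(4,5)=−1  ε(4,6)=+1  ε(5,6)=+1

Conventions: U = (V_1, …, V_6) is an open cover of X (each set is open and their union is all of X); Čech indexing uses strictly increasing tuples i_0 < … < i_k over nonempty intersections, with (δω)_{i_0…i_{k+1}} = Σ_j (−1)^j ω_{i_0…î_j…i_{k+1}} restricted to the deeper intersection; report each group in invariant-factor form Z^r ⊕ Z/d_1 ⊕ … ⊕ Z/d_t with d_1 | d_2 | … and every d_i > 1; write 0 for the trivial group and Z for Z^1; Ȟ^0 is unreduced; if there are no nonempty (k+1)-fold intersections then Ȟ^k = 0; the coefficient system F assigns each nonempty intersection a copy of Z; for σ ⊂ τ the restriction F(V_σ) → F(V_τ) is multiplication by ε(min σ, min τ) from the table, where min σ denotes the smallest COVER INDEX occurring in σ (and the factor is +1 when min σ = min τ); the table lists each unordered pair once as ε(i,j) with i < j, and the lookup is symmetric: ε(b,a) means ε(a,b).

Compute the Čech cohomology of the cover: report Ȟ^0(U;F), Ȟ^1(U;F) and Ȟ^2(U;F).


Ȟ^0 ≅ 0,  Ȟ^1 ≅ Z/2,  Ȟ^2 ≅ Z

nerve of the cover:
  V12={q8,q20,q22,q23} V13={q18,q23,q35} V14={q18,q21,q28,q29} V15={q10,q12,q29} V16={q3,q12,q22} V23={q1,q23,q26} V24={q15,q27,q30} V25={q11,q26,q30} V26={q22,q25,q27} V34={q5,q18,q31} V35={q9,q13,q26} V36={q4,q13,q31} V45={q16,q29,q30} V46={q27,q31,q32} V56={q2,q12,q13}
  V123={q23} V126={q22} V134={q18} V145={q29} V156={q12} V235={q26} V245={q30} V246={q27} V346={q31} V356={q13}
C dims 6,15,10; δ0: rk 6, SNF 1^5·2; δ1: rk 9, SNF 1^9
Ȟ^0 = (6 − 6) − 0 = 0, so Ȟ^0 ≅ 0
Ȟ^1 = (15 − 9) − 6 = 0 plus torsion [2], so Ȟ^1 ≅ Z/2
Ȟ^2 = (10 − 0) − 9 = 1, so Ȟ^2 ≅ Z


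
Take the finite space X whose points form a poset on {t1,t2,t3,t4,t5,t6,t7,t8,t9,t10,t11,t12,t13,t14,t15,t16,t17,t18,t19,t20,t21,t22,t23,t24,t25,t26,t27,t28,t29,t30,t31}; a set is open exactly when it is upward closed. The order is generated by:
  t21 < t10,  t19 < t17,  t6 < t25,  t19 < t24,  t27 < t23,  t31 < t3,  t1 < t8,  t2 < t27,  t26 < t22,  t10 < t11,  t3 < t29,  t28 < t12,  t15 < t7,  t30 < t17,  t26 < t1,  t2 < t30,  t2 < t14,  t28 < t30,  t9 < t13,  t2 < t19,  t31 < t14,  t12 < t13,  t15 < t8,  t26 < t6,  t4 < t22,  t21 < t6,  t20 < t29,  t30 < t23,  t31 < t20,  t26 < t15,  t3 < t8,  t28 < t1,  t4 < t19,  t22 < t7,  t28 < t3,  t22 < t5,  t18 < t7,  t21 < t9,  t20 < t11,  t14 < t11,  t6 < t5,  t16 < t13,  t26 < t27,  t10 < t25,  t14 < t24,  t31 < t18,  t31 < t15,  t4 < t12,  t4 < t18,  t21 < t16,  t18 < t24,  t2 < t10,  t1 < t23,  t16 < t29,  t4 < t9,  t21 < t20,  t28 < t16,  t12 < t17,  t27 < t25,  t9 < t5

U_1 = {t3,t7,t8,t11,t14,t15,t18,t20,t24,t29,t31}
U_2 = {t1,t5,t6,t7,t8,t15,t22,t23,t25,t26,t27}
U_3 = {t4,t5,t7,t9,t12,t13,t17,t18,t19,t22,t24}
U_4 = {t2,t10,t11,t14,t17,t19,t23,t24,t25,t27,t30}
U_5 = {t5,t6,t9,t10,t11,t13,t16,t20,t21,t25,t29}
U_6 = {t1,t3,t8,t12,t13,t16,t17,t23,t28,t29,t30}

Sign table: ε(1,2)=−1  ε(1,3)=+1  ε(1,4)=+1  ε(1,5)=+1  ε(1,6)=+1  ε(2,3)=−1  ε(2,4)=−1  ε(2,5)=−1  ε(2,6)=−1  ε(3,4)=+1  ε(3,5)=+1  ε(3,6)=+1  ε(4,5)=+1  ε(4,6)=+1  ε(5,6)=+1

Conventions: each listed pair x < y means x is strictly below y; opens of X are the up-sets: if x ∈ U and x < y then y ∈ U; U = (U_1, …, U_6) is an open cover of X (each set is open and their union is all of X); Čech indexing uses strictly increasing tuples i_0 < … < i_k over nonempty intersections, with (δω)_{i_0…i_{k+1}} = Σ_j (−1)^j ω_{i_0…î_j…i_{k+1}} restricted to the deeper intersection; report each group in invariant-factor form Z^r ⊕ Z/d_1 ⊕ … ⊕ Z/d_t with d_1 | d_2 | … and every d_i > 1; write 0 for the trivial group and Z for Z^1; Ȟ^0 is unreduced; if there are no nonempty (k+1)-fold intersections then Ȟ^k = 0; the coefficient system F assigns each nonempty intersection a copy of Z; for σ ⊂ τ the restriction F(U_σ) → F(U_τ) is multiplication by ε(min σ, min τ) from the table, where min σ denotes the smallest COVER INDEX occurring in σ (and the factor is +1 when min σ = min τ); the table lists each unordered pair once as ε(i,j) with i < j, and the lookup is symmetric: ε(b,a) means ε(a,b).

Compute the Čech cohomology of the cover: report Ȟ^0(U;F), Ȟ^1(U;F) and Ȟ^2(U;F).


Ȟ^0 = Z; Ȟ^1 = 0; Ȟ^2 = Z/2

nonempty overlaps:
  U12={t7,t8,t15} U13={t7,t18,t24} U14={t11,t14,t24} U15={t11,t20,t29} U16={t3,t8,t29} U23={t5,t7,t22} U24={t23,t25,t27} U25={t5,t6,t25} U26={t1,t8,t23} U34={t17,t19,t24} U35={t5,t9,t13} U36={t12,t13,t17} U45={t10,t11,t25} U46={t17,t23,t30} U56={t13,t16,t29}
  U123={t7} U126={t8} U134={t24} U145={t11} U156={t29} U235={t5} U245={t25} U246={t23} U346={t17} U356={t13}
C dims 6,15,10; δ0: rk 5, SNF 1^5; δ1: rk 10, SNF 1^9·2
degree 0: 6−5−0 = 1 → Ȟ^0 ≅ Z
degree 1: 15−10−5 = 0 → Ȟ^1 ≅ 0
degree 2: 10−0−10 = 0 plus torsion [2] → Ȟ^2 ≅ Z/2


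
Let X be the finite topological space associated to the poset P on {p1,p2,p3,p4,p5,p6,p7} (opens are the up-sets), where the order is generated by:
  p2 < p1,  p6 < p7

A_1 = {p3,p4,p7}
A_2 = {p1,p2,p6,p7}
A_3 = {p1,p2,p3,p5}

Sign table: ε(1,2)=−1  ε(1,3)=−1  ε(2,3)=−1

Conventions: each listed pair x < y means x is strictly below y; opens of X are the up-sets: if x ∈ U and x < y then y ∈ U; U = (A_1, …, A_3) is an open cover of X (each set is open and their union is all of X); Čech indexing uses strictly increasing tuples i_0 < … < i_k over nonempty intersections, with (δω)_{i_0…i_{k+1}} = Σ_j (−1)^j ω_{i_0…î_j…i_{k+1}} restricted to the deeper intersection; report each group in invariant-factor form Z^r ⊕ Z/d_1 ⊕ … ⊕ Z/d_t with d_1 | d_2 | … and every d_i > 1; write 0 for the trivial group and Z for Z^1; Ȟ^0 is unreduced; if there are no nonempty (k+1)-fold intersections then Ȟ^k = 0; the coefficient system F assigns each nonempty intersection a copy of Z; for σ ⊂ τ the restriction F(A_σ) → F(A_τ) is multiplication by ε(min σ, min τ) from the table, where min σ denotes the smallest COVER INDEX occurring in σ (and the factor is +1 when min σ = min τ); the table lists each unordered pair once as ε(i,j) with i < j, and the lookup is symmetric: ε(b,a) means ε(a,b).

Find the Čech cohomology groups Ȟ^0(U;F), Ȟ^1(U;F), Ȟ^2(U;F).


Ȟ^0 ≅ 0, Ȟ^1 ≅ Z/2 and Ȟ^2 ≅ 0

nonempty intersections:
  A12={p7} A13={p3} A23={p1,p2}
C dims 3,3; δ0: rk 3, SNF 1^2·2
Ȟ^0: (3−3)−0=0 ⇒ 0
Ȟ^1: (3−0)−3=0 plus torsion [2] ⇒ Z/2
Ȟ^2: (0−0)−0=0 ⇒ 0


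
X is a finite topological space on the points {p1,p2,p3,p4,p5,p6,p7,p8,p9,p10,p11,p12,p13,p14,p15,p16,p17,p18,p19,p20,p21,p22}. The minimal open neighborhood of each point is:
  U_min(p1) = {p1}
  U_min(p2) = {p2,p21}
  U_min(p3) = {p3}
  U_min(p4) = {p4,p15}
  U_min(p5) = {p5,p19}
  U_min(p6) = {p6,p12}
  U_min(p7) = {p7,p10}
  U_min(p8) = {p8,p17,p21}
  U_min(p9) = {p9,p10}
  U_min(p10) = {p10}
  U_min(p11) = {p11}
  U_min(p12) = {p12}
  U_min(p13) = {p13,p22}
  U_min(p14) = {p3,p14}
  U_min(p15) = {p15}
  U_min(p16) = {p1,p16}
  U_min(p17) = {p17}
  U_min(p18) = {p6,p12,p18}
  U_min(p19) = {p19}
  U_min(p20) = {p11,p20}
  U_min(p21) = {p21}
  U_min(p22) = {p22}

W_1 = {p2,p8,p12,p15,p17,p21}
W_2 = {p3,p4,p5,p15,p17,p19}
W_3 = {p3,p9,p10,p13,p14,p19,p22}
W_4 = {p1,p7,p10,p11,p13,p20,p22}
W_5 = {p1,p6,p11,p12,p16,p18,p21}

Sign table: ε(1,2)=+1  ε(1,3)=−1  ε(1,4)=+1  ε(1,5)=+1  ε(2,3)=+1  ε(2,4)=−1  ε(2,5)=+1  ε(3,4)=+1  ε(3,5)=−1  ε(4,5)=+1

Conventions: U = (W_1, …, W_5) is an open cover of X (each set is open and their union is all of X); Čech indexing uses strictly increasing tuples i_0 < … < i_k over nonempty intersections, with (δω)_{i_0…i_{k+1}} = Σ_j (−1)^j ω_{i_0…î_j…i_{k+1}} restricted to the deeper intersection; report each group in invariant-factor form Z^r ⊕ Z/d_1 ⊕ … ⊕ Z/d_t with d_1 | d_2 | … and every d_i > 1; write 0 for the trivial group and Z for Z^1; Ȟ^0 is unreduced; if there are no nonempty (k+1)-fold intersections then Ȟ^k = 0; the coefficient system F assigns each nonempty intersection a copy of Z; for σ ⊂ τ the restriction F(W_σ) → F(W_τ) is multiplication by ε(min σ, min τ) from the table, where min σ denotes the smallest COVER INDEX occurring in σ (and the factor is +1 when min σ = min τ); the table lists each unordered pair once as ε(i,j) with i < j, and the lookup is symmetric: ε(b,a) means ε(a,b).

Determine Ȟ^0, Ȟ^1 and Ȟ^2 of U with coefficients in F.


nerve of the cover:
  W12={p15,p17} W15={p12,p21} W23={p3,p19} W34={p10,p13,p22} W45={p1,p11}
C dims 5,5; δ0: rk 4, SNF 1^4
Ȟ^0 = (5 − 4) − 0 = 1, so Ȟ^0 ≅ Z
Ȟ^1 = (5 − 0) − 4 = 1, so Ȟ^1 ≅ Z
Ȟ^2 = (0 − 0) − 0 = 0, so Ȟ^2 ≅ 0

Ȟ^0 = Z, Ȟ^1 = Z and Ȟ^2 = 0


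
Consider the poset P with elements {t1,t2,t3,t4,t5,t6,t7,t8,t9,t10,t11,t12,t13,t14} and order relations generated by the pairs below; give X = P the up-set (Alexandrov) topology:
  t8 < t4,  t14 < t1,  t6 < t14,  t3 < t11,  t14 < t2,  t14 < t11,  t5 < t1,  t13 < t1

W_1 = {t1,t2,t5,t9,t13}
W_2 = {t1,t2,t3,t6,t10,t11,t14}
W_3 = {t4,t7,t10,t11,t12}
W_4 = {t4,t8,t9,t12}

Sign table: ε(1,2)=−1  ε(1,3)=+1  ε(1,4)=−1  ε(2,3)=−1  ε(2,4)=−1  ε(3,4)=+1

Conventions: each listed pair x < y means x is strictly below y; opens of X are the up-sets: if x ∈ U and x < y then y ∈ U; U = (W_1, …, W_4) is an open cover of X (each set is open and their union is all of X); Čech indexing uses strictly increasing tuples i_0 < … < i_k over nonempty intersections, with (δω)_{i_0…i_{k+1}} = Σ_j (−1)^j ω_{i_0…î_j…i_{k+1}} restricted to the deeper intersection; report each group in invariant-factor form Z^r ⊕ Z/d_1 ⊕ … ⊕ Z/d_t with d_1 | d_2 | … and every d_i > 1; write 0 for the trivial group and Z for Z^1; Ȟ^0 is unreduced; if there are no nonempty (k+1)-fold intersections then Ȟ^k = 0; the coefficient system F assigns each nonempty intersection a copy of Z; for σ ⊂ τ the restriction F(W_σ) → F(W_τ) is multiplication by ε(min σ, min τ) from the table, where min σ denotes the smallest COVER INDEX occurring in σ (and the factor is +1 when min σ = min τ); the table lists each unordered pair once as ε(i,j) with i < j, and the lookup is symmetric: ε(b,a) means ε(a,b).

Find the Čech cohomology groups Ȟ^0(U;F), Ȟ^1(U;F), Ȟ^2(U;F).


Ȟ^0(U;F) ≅ 0; Ȟ^1(U;F) ≅ Z/2; Ȟ^2(U;F) ≅ 0

nerve simplices:
  W12={t1,t2} W14={t9} W23={t10,t11} W34={t4,t12}
C dims 4,4; δ0: rk 4, SNF 1^3·2
degree 0: 4−4−0 = 0 → Ȟ^0 ≅ 0
degree 1: 4−0−4 = 0 plus torsion [2] → Ȟ^1 ≅ Z/2
degree 2: 0−0−0 = 0 → Ȟ^2 ≅ 0
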